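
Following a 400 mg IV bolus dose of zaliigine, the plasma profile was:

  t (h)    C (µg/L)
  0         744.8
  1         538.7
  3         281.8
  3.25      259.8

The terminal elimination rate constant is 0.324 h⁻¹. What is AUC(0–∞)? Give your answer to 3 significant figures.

AUC = 2330 µg/L·h

Trapezoidal AUC_0→3.25:
  [0→1]: (744.8+538.7)/2 × 1 = 641.75
  [1→3]: (538.7+281.8)/2 × 2 = 820.5
  [3→3.25]: (281.8+259.8)/2 × 0.25 = 67.7
  Sum = 1529.95 µg/L·h
Extrapolated tail: C_last / k_e = 259.8 / 0.324 = 801.852
AUC_0→∞ = 1529.95 + 801.852 = 2331.802 µg/L·h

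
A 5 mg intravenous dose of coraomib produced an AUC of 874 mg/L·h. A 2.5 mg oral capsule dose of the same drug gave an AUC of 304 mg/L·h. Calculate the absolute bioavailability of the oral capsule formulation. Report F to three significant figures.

F = 0.696

F = (AUC_ev / D_ev) / (AUC_iv / D_iv)
  = (304/2.5) / (874/5)
  = 121.6 / 174.8 = 0.6957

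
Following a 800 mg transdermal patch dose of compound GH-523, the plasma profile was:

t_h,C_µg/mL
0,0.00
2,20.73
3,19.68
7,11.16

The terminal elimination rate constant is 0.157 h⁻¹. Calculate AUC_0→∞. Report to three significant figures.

AUC = 174 µg/mL·h

Trapezoidal AUC_0→7:
  [0→2]: (0.00+20.73)/2 × 2 = 20.73
  [2→3]: (20.73+19.68)/2 × 1 = 20.205
  [3→7]: (19.68+11.16)/2 × 4 = 61.68
  Sum = 102.615 µg/mL·h
Extrapolated tail: C_last / k_e = 11.16 / 0.157 = 71.083
AUC_0→∞ = 102.615 + 71.083 = 173.698 µg/mL·h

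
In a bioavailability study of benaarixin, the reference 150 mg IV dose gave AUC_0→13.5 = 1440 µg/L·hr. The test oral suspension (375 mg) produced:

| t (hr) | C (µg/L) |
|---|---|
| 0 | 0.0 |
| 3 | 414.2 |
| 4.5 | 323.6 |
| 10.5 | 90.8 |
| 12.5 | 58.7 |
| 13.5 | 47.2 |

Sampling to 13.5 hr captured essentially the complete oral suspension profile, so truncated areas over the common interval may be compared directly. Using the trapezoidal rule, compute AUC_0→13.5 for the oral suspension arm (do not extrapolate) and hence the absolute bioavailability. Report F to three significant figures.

Trapezoidal AUC_0→13.5 (oral suspension):
  [0→3]: (0.0+414.2)/2 × 3 = 621.3
  [3→4.5]: (414.2+323.6)/2 × 1.5 = 553.35
  [4.5→10.5]: (323.6+90.8)/2 × 6 = 1243.2
  [10.5→12.5]: (90.8+58.7)/2 × 2 = 149.5
  [12.5→13.5]: (58.7+47.2)/2 × 1 = 52.95
  Sum = 2620.3 µg/L·hr
F = (AUC_ev/D_ev)/(AUC_iv/D_iv) = (2620.3/375)/(1440/150) = 6.98747/9.6 = 0.7279

F = 0.728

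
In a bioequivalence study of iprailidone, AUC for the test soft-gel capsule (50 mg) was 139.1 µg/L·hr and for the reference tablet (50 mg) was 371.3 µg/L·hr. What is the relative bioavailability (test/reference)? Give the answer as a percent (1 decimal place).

F_rel = (AUC_test/D_test) / (AUC_ref/D_ref)
      = (139.1/50) / (371.3/50)
      = 2.782 / 7.426 = 0.3746 = 37.46%

F_rel = 37.5%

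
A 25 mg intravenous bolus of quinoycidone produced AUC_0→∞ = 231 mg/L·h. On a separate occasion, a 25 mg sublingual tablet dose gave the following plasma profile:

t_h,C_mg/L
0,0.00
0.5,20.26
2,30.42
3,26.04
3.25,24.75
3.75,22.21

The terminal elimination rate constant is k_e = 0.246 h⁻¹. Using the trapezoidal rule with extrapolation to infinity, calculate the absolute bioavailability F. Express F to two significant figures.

F = 0.78

Trapezoidal AUC_0→3.75 (sublingual tablet):
  [0→0.5]: (0.00+20.26)/2 × 0.5 = 5.065
  [0.5→2]: (20.26+30.42)/2 × 1.5 = 38.01
  [2→3]: (30.42+26.04)/2 × 1 = 28.23
  [3→3.25]: (26.04+24.75)/2 × 0.25 = 6.34875
  [3.25→3.75]: (24.75+22.21)/2 × 0.5 = 11.74
  Sum = 89.39375 mg/L·h
Tail: C_last/k_e = 22.21/0.246 = 90.285
AUC_0→∞ (sublingual tablet) = 89.39375 + 90.285 = 179.67875 mg/L·h
F = (AUC_ev/D_ev)/(AUC_iv/D_iv) = (179.67875/25)/(231/25) = 7.18715/9.24 = 0.7778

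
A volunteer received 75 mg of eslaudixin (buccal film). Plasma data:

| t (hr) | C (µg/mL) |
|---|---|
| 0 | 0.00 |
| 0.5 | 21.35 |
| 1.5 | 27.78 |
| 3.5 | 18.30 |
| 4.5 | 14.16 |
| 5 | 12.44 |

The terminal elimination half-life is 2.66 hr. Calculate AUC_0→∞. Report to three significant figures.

AUC = 147 µg/mL·hr

Trapezoidal AUC_0→5:
  [0→0.5]: (0.00+21.35)/2 × 0.5 = 5.3375
  [0.5→1.5]: (21.35+27.78)/2 × 1 = 24.565
  [1.5→3.5]: (27.78+18.30)/2 × 2 = 46.08
  [3.5→4.5]: (18.30+14.16)/2 × 1 = 16.23
  [4.5→5]: (14.16+12.44)/2 × 0.5 = 6.65
  Sum = 98.8625 µg/mL·hr
k_e = ln2 / t½ = 0.693147 / 2.66 = 0.2606 hr^-1
Extrapolated tail: C_last / k_e = 12.44 / 0.2606 = 47.736
AUC_0→∞ = 98.8625 + 47.736 = 146.5985 µg/mL·hr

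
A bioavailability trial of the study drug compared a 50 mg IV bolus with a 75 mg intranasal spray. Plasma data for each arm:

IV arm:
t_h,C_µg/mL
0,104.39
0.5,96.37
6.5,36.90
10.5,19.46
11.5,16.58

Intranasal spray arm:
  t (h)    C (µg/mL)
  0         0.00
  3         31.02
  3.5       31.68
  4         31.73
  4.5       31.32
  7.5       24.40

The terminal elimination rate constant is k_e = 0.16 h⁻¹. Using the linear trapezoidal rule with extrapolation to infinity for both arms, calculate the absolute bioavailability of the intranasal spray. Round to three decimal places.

Trapezoidal AUC_0→11.5 (IV):
  [0→0.5]: (104.39+96.37)/2 × 0.5 = 50.19
  [0.5→6.5]: (96.37+36.90)/2 × 6 = 399.81
  [6.5→10.5]: (36.90+19.46)/2 × 4 = 112.72
  [10.5→11.5]: (19.46+16.58)/2 × 1 = 18.02
  Sum = 580.74 µg/mL·h
IV tail: 16.58/0.16 = 103.625; AUC_iv,0→∞ = 580.74 + 103.625 = 684.365 µg/mL·h
Trapezoidal AUC_0→7.5 (intranasal spray):
  [0→3]: (0.00+31.02)/2 × 3 = 46.53
  [3→3.5]: (31.02+31.68)/2 × 0.5 = 15.675
  [3.5→4]: (31.68+31.73)/2 × 0.5 = 15.8525
  [4→4.5]: (31.73+31.32)/2 × 0.5 = 15.7625
  [4.5→7.5]: (31.32+24.40)/2 × 3 = 83.58
  Sum = 177.4 µg/mL·h
intranasal spray tail: 24.40/0.16 = 152.500; AUC_ev,0→∞ = 177.4 + 152.500 = 329.9 µg/mL·h
F = (AUC_ev/D_ev)/(AUC_iv/D_iv) = (329.9/75)/(684.365/50) = 4.39867/13.6873 = 0.3214

F = 0.321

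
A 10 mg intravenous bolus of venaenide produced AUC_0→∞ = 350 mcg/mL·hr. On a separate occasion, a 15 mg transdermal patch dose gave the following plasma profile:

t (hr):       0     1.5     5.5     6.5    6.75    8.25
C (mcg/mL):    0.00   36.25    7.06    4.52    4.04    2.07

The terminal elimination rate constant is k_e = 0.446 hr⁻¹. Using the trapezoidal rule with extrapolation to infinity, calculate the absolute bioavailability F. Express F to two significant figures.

Trapezoidal AUC_0→8.25 (transdermal patch):
  [0→1.5]: (0.00+36.25)/2 × 1.5 = 27.1875
  [1.5→5.5]: (36.25+7.06)/2 × 4 = 86.62
  [5.5→6.5]: (7.06+4.52)/2 × 1 = 5.79
  [6.5→6.75]: (4.52+4.04)/2 × 0.25 = 1.07
  [6.75→8.25]: (4.04+2.07)/2 × 1.5 = 4.5825
  Sum = 125.25 mcg/mL·hr
Tail: C_last/k_e = 2.07/0.446 = 4.641
AUC_0→∞ (transdermal patch) = 125.25 + 4.641 = 129.891 mcg/mL·hr
F = (AUC_ev/D_ev)/(AUC_iv/D_iv) = (129.891/15)/(350/10) = 8.6594/35 = 0.2474

F = 0.25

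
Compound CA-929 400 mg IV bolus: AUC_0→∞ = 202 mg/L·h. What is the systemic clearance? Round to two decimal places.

CL = 1.98 L/h

CL = Dose_iv / AUC_0→∞
   = 400 / 202 = 1.9802 L/h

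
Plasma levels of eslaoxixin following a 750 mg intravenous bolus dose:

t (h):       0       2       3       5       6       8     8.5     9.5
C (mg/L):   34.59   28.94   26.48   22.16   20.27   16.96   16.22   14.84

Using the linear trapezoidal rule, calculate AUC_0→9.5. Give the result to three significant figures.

Trapezoidal AUC_0→9.5:
  [0→2]: (34.59+28.94)/2 × 2 = 63.53
  [2→3]: (28.94+26.48)/2 × 1 = 27.71
  [3→5]: (26.48+22.16)/2 × 2 = 48.64
  [5→6]: (22.16+20.27)/2 × 1 = 21.215
  [6→8]: (20.27+16.96)/2 × 2 = 37.23
  [8→8.5]: (16.96+16.22)/2 × 0.5 = 8.295
  [8.5→9.5]: (16.22+14.84)/2 × 1 = 15.53
  Sum = 222.15 mg/L·h

AUC = 222 mg/L·h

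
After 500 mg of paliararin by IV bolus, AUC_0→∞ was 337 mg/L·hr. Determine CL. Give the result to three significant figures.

CL = 1.48 L/hr

CL = Dose_iv / AUC_0→∞
   = 500 / 337 = 1.48368 L/hr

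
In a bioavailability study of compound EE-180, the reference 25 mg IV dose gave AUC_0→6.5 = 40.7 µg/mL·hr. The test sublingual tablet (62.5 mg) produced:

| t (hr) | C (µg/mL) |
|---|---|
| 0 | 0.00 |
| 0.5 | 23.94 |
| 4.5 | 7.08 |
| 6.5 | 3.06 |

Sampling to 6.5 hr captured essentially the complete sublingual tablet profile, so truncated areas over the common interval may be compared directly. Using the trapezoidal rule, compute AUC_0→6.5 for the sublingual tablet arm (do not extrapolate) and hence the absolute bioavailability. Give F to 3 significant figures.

F = 0.768

Trapezoidal AUC_0→6.5 (sublingual tablet):
  [0→0.5]: (0.00+23.94)/2 × 0.5 = 5.985
  [0.5→4.5]: (23.94+7.08)/2 × 4 = 62.04
  [4.5→6.5]: (7.08+3.06)/2 × 2 = 10.14
  Sum = 78.165 µg/mL·hr
F = (AUC_ev/D_ev)/(AUC_iv/D_iv) = (78.165/62.5)/(40.7/25) = 1.25064/1.628 = 0.7682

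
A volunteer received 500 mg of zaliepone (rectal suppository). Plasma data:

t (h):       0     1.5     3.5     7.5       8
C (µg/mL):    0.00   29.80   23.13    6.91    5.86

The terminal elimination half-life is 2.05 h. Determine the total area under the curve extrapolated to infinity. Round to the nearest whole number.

AUC = 156 µg/mL·h

Trapezoidal AUC_0→8:
  [0→1.5]: (0.00+29.80)/2 × 1.5 = 22.35
  [1.5→3.5]: (29.80+23.13)/2 × 2 = 52.93
  [3.5→7.5]: (23.13+6.91)/2 × 4 = 60.08
  [7.5→8]: (6.91+5.86)/2 × 0.5 = 3.1925
  Sum = 138.5525 µg/mL·h
k_e = ln2 / t½ = 0.693147 / 2.05 = 0.3381 h^-1
Extrapolated tail: C_last / k_e = 5.86 / 0.3381 = 17.332
AUC_0→∞ = 138.5525 + 17.332 = 155.8845 µg/mL·h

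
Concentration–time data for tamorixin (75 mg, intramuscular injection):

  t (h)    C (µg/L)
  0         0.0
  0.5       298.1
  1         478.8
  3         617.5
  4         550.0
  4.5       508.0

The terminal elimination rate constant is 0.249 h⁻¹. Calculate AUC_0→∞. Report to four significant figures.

Trapezoidal AUC_0→4.5:
  [0→0.5]: (0.0+298.1)/2 × 0.5 = 74.525
  [0.5→1]: (298.1+478.8)/2 × 0.5 = 194.225
  [1→3]: (478.8+617.5)/2 × 2 = 1096.3
  [3→4]: (617.5+550.0)/2 × 1 = 583.75
  [4→4.5]: (550.0+508.0)/2 × 0.5 = 264.5
  Sum = 2213.3 µg/L·h
Extrapolated tail: C_last / k_e = 508.0 / 0.249 = 2040.161
AUC_0→∞ = 2213.3 + 2040.161 = 4253.461 µg/L·h

AUC = 4253 µg/L·h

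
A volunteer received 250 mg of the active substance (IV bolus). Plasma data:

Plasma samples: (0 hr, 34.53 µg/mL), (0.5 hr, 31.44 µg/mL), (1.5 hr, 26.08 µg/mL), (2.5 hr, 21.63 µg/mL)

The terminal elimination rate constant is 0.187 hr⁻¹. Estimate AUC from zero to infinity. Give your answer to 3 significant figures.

Trapezoidal AUC_0→2.5:
  [0→0.5]: (34.53+31.44)/2 × 0.5 = 16.4925
  [0.5→1.5]: (31.44+26.08)/2 × 1 = 28.76
  [1.5→2.5]: (26.08+21.63)/2 × 1 = 23.855
  Sum = 69.1075 µg/mL·hr
Extrapolated tail: C_last / k_e = 21.63 / 0.187 = 115.668
AUC_0→∞ = 69.1075 + 115.668 = 184.7755 µg/mL·hr

AUC = 185 µg/mL·hr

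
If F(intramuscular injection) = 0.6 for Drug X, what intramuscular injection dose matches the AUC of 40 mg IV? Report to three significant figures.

For equal systemic exposure: F × D_ev = D_iv
D_ev = D_iv / F = 40 / 0.6 = 66.6667 mg

D_intramuscular = 66.7 mg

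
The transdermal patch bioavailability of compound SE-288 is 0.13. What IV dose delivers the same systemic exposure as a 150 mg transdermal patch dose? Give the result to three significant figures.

Systemic exposure from an extravascular dose = F × D_ev, so the equivalent IV dose is F × D_ev.
D_iv = F × D_ev = 0.13 × 150 = 19.5 mg

D_iv = 19.5 mg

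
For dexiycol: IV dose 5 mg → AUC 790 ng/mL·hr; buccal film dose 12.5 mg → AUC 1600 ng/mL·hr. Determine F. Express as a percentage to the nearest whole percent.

F = (AUC_ev / D_ev) / (AUC_iv / D_iv)
  = (1600/12.5) / (790/5)
  = 128 / 158 = 0.8101
  = 81.01%

F = 81%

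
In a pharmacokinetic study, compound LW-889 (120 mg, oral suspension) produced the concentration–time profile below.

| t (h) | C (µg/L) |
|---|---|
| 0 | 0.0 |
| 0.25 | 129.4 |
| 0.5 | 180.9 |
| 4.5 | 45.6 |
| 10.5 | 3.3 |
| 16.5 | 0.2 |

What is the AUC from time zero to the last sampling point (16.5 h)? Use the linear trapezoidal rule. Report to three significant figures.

Trapezoidal AUC_0→16.5:
  [0→0.25]: (0.0+129.4)/2 × 0.25 = 16.175
  [0.25→0.5]: (129.4+180.9)/2 × 0.25 = 38.7875
  [0.5→4.5]: (180.9+45.6)/2 × 4 = 453.0
  [4.5→10.5]: (45.6+3.3)/2 × 6 = 146.7
  [10.5→16.5]: (3.3+0.2)/2 × 6 = 10.5
  Sum = 665.1625 µg/L·h

AUC = 665 µg/L·h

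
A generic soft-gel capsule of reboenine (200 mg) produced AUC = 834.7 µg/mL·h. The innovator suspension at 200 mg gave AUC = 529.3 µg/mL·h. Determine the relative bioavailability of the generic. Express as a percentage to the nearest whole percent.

F_rel = 158%

F_rel = (AUC_test/D_test) / (AUC_ref/D_ref)
      = (834.7/200) / (529.3/200)
      = 4.1735 / 2.6465 = 1.5770 = 157.70%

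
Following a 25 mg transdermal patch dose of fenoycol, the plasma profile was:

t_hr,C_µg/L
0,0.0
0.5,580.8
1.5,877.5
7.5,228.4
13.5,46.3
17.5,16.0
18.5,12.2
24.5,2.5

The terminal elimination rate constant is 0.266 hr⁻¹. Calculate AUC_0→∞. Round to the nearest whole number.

Trapezoidal AUC_0→24.5:
  [0→0.5]: (0.0+580.8)/2 × 0.5 = 145.2
  [0.5→1.5]: (580.8+877.5)/2 × 1 = 729.15
  [1.5→7.5]: (877.5+228.4)/2 × 6 = 3317.7
  [7.5→13.5]: (228.4+46.3)/2 × 6 = 824.1
  [13.5→17.5]: (46.3+16.0)/2 × 4 = 124.6
  [17.5→18.5]: (16.0+12.2)/2 × 1 = 14.1
  [18.5→24.5]: (12.2+2.5)/2 × 6 = 44.1
  Sum = 5198.95 µg/L·hr
Extrapolated tail: C_last / k_e = 2.5 / 0.266 = 9.398
AUC_0→∞ = 5198.95 + 9.398 = 5208.348 µg/L·hr

AUC = 5208 µg/L·hr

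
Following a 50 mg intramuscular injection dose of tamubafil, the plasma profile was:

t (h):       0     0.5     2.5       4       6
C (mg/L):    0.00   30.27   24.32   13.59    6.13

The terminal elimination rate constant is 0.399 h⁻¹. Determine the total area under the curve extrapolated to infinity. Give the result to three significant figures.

AUC = 126 mg/L·h

Trapezoidal AUC_0→6:
  [0→0.5]: (0.00+30.27)/2 × 0.5 = 7.5675
  [0.5→2.5]: (30.27+24.32)/2 × 2 = 54.59
  [2.5→4]: (24.32+13.59)/2 × 1.5 = 28.4325
  [4→6]: (13.59+6.13)/2 × 2 = 19.72
  Sum = 110.31 mg/L·h
Extrapolated tail: C_last / k_e = 6.13 / 0.399 = 15.363
AUC_0→∞ = 110.31 + 15.363 = 125.673 mg/L·h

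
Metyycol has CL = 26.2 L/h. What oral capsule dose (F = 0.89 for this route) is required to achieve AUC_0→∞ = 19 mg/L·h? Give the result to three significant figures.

Dose = CL × AUC_0→∞ / F
     = 26.2 × 19 / 0.89 = 559.326 mg

Dose = 559 mg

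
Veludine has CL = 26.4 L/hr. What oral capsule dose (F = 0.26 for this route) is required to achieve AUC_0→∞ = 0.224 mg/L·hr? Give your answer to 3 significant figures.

Dose = CL × AUC_0→∞ / F
     = 26.4 × 0.224 / 0.26 = 22.7446 mg

Dose = 22.7 mg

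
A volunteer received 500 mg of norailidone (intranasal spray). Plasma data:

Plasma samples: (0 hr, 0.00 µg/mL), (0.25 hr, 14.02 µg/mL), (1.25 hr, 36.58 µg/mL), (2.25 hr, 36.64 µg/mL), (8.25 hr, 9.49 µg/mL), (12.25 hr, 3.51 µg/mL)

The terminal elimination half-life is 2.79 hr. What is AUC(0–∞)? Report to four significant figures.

Trapezoidal AUC_0→12.25:
  [0→0.25]: (0.00+14.02)/2 × 0.25 = 1.7525
  [0.25→1.25]: (14.02+36.58)/2 × 1 = 25.3
  [1.25→2.25]: (36.58+36.64)/2 × 1 = 36.61
  [2.25→8.25]: (36.64+9.49)/2 × 6 = 138.39
  [8.25→12.25]: (9.49+3.51)/2 × 4 = 26.0
  Sum = 228.0525 µg/mL·hr
k_e = ln2 / t½ = 0.693147 / 2.79 = 0.2484 hr^-1
Extrapolated tail: C_last / k_e = 3.51 / 0.2484 = 14.130
AUC_0→∞ = 228.0525 + 14.130 = 242.1825 µg/mL·hr

AUC = 242.2 µg/mL·hr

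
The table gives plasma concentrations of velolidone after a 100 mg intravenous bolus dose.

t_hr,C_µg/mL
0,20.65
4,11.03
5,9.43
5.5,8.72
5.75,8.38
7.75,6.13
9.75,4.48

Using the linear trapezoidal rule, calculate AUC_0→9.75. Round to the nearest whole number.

AUC = 105 µg/mL·hr

Trapezoidal AUC_0→9.75:
  [0→4]: (20.65+11.03)/2 × 4 = 63.36
  [4→5]: (11.03+9.43)/2 × 1 = 10.23
  [5→5.5]: (9.43+8.72)/2 × 0.5 = 4.5375
  [5.5→5.75]: (8.72+8.38)/2 × 0.25 = 2.1375
  [5.75→7.75]: (8.38+6.13)/2 × 2 = 14.51
  [7.75→9.75]: (6.13+4.48)/2 × 2 = 10.61
  Sum = 105.385 µg/mL·hr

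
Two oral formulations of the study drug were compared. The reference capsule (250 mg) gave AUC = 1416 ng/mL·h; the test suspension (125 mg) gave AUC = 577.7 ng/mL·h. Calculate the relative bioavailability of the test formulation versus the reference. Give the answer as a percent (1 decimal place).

F_rel = (AUC_test/D_test) / (AUC_ref/D_ref)
      = (577.7/125) / (1416/250)
      = 4.6216 / 5.664 = 0.8160 = 81.60%

F_rel = 81.6%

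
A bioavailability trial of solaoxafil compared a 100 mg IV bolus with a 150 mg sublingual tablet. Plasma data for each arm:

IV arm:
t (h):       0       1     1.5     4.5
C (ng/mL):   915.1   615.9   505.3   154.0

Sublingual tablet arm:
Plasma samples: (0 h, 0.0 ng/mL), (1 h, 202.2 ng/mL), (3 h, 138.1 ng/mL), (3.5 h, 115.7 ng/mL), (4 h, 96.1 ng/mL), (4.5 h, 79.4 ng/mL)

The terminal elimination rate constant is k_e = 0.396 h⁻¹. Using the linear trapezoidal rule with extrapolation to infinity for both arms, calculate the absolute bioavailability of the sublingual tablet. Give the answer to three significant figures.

F = 0.221

Trapezoidal AUC_0→4.5 (IV):
  [0→1]: (915.1+615.9)/2 × 1 = 765.5
  [1→1.5]: (615.9+505.3)/2 × 0.5 = 280.3
  [1.5→4.5]: (505.3+154.0)/2 × 3 = 988.95
  Sum = 2034.75 ng/mL·h
IV tail: 154.0/0.396 = 388.889; AUC_iv,0→∞ = 2034.75 + 388.889 = 2423.639 ng/mL·h
Trapezoidal AUC_0→4.5 (sublingual tablet):
  [0→1]: (0.0+202.2)/2 × 1 = 101.1
  [1→3]: (202.2+138.1)/2 × 2 = 340.3
  [3→3.5]: (138.1+115.7)/2 × 0.5 = 63.45
  [3.5→4]: (115.7+96.1)/2 × 0.5 = 52.95
  [4→4.5]: (96.1+79.4)/2 × 0.5 = 43.875
  Sum = 601.675 ng/mL·h
sublingual tablet tail: 79.4/0.396 = 200.505; AUC_ev,0→∞ = 601.675 + 200.505 = 802.18 ng/mL·h
F = (AUC_ev/D_ev)/(AUC_iv/D_iv) = (802.18/150)/(2423.639/100) = 5.34787/24.23639 = 0.2207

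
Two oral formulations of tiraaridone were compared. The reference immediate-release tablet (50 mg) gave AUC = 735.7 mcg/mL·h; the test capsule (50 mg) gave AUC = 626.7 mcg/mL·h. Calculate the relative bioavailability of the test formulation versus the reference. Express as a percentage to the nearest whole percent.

F_rel = 85%

F_rel = (AUC_test/D_test) / (AUC_ref/D_ref)
      = (626.7/50) / (735.7/50)
      = 12.534 / 14.714 = 0.8518 = 85.18%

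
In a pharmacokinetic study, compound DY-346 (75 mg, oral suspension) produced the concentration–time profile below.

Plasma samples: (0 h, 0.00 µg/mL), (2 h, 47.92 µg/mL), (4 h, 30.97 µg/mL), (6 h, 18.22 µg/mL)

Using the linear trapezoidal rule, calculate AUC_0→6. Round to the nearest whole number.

Trapezoidal AUC_0→6:
  [0→2]: (0.00+47.92)/2 × 2 = 47.92
  [2→4]: (47.92+30.97)/2 × 2 = 78.89
  [4→6]: (30.97+18.22)/2 × 2 = 49.19
  Sum = 176.0 µg/mL·h

AUC = 176 µg/mL·h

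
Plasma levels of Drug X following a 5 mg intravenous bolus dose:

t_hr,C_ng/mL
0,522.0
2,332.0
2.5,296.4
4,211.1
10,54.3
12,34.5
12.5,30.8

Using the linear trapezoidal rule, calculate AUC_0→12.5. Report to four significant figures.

Trapezoidal AUC_0→12.5:
  [0→2]: (522.0+332.0)/2 × 2 = 854.0
  [2→2.5]: (332.0+296.4)/2 × 0.5 = 157.1
  [2.5→4]: (296.4+211.1)/2 × 1.5 = 380.625
  [4→10]: (211.1+54.3)/2 × 6 = 796.2
  [10→12]: (54.3+34.5)/2 × 2 = 88.8
  [12→12.5]: (34.5+30.8)/2 × 0.5 = 16.325
  Sum = 2293.05 ng/mL·hr

AUC = 2293 ng/mL·hr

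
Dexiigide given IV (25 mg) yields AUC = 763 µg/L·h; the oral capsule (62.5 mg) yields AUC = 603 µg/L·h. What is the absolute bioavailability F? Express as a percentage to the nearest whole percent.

F = 32%

F = (AUC_ev / D_ev) / (AUC_iv / D_iv)
  = (603/62.5) / (763/25)
  = 9.648 / 30.52 = 0.3161
  = 31.61%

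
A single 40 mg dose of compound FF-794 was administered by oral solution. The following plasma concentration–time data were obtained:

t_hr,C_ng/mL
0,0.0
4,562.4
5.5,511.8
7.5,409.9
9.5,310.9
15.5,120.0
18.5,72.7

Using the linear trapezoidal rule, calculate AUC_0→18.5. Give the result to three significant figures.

Trapezoidal AUC_0→18.5:
  [0→4]: (0.0+562.4)/2 × 4 = 1124.8
  [4→5.5]: (562.4+511.8)/2 × 1.5 = 805.65
  [5.5→7.5]: (511.8+409.9)/2 × 2 = 921.7
  [7.5→9.5]: (409.9+310.9)/2 × 2 = 720.8
  [9.5→15.5]: (310.9+120.0)/2 × 6 = 1292.7
  [15.5→18.5]: (120.0+72.7)/2 × 3 = 289.05
  Sum = 5154.7 ng/mL·hr

AUC = 5150 ng/mL·hr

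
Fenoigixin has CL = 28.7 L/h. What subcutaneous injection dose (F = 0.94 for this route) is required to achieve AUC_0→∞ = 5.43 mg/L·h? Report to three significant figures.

Dose = 166 mg

Dose = CL × AUC_0→∞ / F
     = 28.7 × 5.43 / 0.94 = 165.788 mg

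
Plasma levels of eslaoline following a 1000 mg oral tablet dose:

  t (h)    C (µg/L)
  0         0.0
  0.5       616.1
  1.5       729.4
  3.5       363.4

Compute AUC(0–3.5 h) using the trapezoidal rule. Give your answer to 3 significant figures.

AUC = 1920 µg/L·h

Trapezoidal AUC_0→3.5:
  [0→0.5]: (0.0+616.1)/2 × 0.5 = 154.025
  [0.5→1.5]: (616.1+729.4)/2 × 1 = 672.75
  [1.5→3.5]: (729.4+363.4)/2 × 2 = 1092.8
  Sum = 1919.575 µg/L·h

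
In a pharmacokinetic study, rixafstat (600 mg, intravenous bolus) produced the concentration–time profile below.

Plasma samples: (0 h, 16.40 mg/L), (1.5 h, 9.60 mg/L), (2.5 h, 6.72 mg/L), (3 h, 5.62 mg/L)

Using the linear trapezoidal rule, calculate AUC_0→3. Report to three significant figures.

AUC = 30.7 mg/L·h

Trapezoidal AUC_0→3:
  [0→1.5]: (16.40+9.60)/2 × 1.5 = 19.5
  [1.5→2.5]: (9.60+6.72)/2 × 1 = 8.16
  [2.5→3]: (6.72+5.62)/2 × 0.5 = 3.085
  Sum = 30.745 mg/L·h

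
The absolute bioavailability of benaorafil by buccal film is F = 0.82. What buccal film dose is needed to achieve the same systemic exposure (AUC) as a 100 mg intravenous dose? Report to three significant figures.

For equal systemic exposure: F × D_ev = D_iv
D_ev = D_iv / F = 100 / 0.82 = 121.951 mg

D_buccal = 122 mg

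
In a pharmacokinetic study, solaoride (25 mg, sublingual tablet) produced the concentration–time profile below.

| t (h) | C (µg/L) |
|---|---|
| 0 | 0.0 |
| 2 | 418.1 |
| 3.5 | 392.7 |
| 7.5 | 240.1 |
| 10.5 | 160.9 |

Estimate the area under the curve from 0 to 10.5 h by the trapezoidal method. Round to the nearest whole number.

Trapezoidal AUC_0→10.5:
  [0→2]: (0.0+418.1)/2 × 2 = 418.1
  [2→3.5]: (418.1+392.7)/2 × 1.5 = 608.1
  [3.5→7.5]: (392.7+240.1)/2 × 4 = 1265.6
  [7.5→10.5]: (240.1+160.9)/2 × 3 = 601.5
  Sum = 2893.3 µg/L·h

AUC = 2893 µg/L·h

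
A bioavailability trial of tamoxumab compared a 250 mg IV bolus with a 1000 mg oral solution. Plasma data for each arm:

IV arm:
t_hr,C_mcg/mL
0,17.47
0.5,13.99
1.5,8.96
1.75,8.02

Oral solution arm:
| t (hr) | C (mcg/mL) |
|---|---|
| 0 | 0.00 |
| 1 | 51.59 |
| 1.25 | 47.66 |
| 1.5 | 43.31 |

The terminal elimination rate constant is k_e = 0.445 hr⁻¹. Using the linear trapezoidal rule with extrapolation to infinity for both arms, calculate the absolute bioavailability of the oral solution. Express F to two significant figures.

Trapezoidal AUC_0→1.75 (IV):
  [0→0.5]: (17.47+13.99)/2 × 0.5 = 7.865
  [0.5→1.5]: (13.99+8.96)/2 × 1 = 11.475
  [1.5→1.75]: (8.96+8.02)/2 × 0.25 = 2.1225
  Sum = 21.4625 mcg/mL·hr
IV tail: 8.02/0.445 = 18.022; AUC_iv,0→∞ = 21.4625 + 18.022 = 39.4845 mcg/mL·hr
Trapezoidal AUC_0→1.5 (oral solution):
  [0→1]: (0.00+51.59)/2 × 1 = 25.795
  [1→1.25]: (51.59+47.66)/2 × 0.25 = 12.40625
  [1.25→1.5]: (47.66+43.31)/2 × 0.25 = 11.37125
  Sum = 49.5725 mcg/mL·hr
oral solution tail: 43.31/0.445 = 97.326; AUC_ev,0→∞ = 49.5725 + 97.326 = 146.8985 mcg/mL·hr
F = (AUC_ev/D_ev)/(AUC_iv/D_iv) = (146.8985/1000)/(39.4845/250) = 0.1468985/0.157938 = 0.9301

F = 0.93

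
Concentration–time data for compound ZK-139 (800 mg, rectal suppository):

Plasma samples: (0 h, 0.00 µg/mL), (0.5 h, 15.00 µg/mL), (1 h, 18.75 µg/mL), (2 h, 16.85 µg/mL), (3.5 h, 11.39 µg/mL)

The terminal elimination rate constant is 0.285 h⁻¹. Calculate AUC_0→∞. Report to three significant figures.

Trapezoidal AUC_0→3.5:
  [0→0.5]: (0.00+15.00)/2 × 0.5 = 3.75
  [0.5→1]: (15.00+18.75)/2 × 0.5 = 8.4375
  [1→2]: (18.75+16.85)/2 × 1 = 17.8
  [2→3.5]: (16.85+11.39)/2 × 1.5 = 21.18
  Sum = 51.1675 µg/mL·h
Extrapolated tail: C_last / k_e = 11.39 / 0.285 = 39.965
AUC_0→∞ = 51.1675 + 39.965 = 91.1325 µg/mL·h

AUC = 91.1 µg/mL·h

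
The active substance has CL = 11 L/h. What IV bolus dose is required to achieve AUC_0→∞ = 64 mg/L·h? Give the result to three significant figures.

Dose_iv = CL × AUC_0→∞
     = 11 × 64 = 704 mg

Dose = 704 mg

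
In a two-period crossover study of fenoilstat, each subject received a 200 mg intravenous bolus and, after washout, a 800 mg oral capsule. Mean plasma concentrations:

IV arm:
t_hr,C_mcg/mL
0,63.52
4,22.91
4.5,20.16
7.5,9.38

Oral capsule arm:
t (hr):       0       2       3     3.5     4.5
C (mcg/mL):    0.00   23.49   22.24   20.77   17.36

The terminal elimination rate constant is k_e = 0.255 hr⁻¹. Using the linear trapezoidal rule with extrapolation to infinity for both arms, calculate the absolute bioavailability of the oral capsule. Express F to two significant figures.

Trapezoidal AUC_0→7.5 (IV):
  [0→4]: (63.52+22.91)/2 × 4 = 172.86
  [4→4.5]: (22.91+20.16)/2 × 0.5 = 10.7675
  [4.5→7.5]: (20.16+9.38)/2 × 3 = 44.31
  Sum = 227.9375 mcg/mL·hr
IV tail: 9.38/0.255 = 36.784; AUC_iv,0→∞ = 227.9375 + 36.784 = 264.7215 mcg/mL·hr
Trapezoidal AUC_0→4.5 (oral capsule):
  [0→2]: (0.00+23.49)/2 × 2 = 23.49
  [2→3]: (23.49+22.24)/2 × 1 = 22.865
  [3→3.5]: (22.24+20.77)/2 × 0.5 = 10.7525
  [3.5→4.5]: (20.77+17.36)/2 × 1 = 19.065
  Sum = 76.1725 mcg/mL·hr
oral capsule tail: 17.36/0.255 = 68.078; AUC_ev,0→∞ = 76.1725 + 68.078 = 144.2505 mcg/mL·hr
F = (AUC_ev/D_ev)/(AUC_iv/D_iv) = (144.2505/800)/(264.7215/200) = 0.180313/1.3236075 = 0.1362

F = 0.14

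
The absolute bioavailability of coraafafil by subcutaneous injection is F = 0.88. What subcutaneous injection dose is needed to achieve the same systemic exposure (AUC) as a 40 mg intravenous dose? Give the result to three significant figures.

D_subcutaneous = 45.5 mg

For equal systemic exposure: F × D_ev = D_iv
D_ev = D_iv / F = 40 / 0.88 = 45.4545 mg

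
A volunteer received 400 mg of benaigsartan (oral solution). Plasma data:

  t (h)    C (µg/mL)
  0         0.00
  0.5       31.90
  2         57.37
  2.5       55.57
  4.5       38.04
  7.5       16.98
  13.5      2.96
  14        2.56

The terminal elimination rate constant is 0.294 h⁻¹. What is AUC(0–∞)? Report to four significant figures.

Trapezoidal AUC_0→14:
  [0→0.5]: (0.00+31.90)/2 × 0.5 = 7.975
  [0.5→2]: (31.90+57.37)/2 × 1.5 = 66.9525
  [2→2.5]: (57.37+55.57)/2 × 0.5 = 28.235
  [2.5→4.5]: (55.57+38.04)/2 × 2 = 93.61
  [4.5→7.5]: (38.04+16.98)/2 × 3 = 82.53
  [7.5→13.5]: (16.98+2.96)/2 × 6 = 59.82
  [13.5→14]: (2.96+2.56)/2 × 0.5 = 1.38
  Sum = 340.5025 µg/mL·h
Extrapolated tail: C_last / k_e = 2.56 / 0.294 = 8.707
AUC_0→∞ = 340.5025 + 8.707 = 349.2095 µg/mL·h

AUC = 349.2 µg/mL·h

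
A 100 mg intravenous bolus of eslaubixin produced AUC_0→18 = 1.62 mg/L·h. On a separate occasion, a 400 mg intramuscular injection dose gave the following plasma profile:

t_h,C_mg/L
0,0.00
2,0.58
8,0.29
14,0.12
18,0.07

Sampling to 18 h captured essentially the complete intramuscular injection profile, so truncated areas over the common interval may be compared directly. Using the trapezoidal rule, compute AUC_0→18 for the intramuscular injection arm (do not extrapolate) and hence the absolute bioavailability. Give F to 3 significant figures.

Trapezoidal AUC_0→18 (intramuscular injection):
  [0→2]: (0.00+0.58)/2 × 2 = 0.58
  [2→8]: (0.58+0.29)/2 × 6 = 2.61
  [8→14]: (0.29+0.12)/2 × 6 = 1.23
  [14→18]: (0.12+0.07)/2 × 4 = 0.38
  Sum = 4.8 mg/L·h
F = (AUC_ev/D_ev)/(AUC_iv/D_iv) = (4.8/400)/(1.62/100) = 0.012/0.0162 = 0.7407

F = 0.741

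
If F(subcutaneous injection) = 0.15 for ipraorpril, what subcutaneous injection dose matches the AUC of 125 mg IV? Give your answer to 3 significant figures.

For equal systemic exposure: F × D_ev = D_iv
D_ev = D_iv / F = 125 / 0.15 = 833.333 mg

D_subcutaneous = 833 mg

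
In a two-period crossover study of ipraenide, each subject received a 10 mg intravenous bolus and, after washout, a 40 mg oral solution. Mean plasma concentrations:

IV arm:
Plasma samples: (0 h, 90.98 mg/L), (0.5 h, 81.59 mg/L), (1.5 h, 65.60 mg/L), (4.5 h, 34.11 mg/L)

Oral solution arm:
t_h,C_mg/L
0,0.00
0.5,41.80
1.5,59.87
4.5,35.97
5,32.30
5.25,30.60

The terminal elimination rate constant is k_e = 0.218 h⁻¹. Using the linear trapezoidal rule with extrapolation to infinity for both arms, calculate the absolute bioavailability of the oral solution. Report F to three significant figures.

Trapezoidal AUC_0→4.5 (IV):
  [0→0.5]: (90.98+81.59)/2 × 0.5 = 43.1425
  [0.5→1.5]: (81.59+65.60)/2 × 1 = 73.595
  [1.5→4.5]: (65.60+34.11)/2 × 3 = 149.565
  Sum = 266.3025 mg/L·h
IV tail: 34.11/0.218 = 156.468; AUC_iv,0→∞ = 266.3025 + 156.468 = 422.7705 mg/L·h
Trapezoidal AUC_0→5.25 (oral solution):
  [0→0.5]: (0.00+41.80)/2 × 0.5 = 10.45
  [0.5→1.5]: (41.80+59.87)/2 × 1 = 50.835
  [1.5→4.5]: (59.87+35.97)/2 × 3 = 143.76
  [4.5→5]: (35.97+32.30)/2 × 0.5 = 17.0675
  [5→5.25]: (32.30+30.60)/2 × 0.25 = 7.8625
  Sum = 229.975 mg/L·h
oral solution tail: 30.60/0.218 = 140.367; AUC_ev,0→∞ = 229.975 + 140.367 = 370.342 mg/L·h
F = (AUC_ev/D_ev)/(AUC_iv/D_iv) = (370.342/40)/(422.7705/10) = 9.25855/42.27705 = 0.2190

F = 0.219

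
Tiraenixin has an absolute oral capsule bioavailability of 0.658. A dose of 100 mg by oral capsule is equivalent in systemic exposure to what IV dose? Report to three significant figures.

D_iv = 65.8 mg

Systemic exposure from an extravascular dose = F × D_ev, so the equivalent IV dose is F × D_ev.
D_iv = F × D_ev = 0.658 × 100 = 65.8 mg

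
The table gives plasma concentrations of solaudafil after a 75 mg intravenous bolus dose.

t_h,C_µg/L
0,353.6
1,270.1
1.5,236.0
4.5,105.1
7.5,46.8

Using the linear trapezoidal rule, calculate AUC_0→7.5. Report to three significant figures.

AUC = 1180 µg/L·h

Trapezoidal AUC_0→7.5:
  [0→1]: (353.6+270.1)/2 × 1 = 311.85
  [1→1.5]: (270.1+236.0)/2 × 0.5 = 126.525
  [1.5→4.5]: (236.0+105.1)/2 × 3 = 511.65
  [4.5→7.5]: (105.1+46.8)/2 × 3 = 227.85
  Sum = 1177.875 µg/L·h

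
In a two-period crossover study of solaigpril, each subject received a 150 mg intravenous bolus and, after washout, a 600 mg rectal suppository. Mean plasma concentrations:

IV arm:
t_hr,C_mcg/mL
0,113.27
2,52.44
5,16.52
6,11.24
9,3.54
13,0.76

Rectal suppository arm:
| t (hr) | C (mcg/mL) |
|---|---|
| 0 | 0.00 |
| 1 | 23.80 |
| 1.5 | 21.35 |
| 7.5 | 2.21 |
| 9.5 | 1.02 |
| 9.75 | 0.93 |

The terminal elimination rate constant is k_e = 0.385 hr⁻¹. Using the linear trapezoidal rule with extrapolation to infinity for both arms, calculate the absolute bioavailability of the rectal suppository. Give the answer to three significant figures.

Trapezoidal AUC_0→13 (IV):
  [0→2]: (113.27+52.44)/2 × 2 = 165.71
  [2→5]: (52.44+16.52)/2 × 3 = 103.44
  [5→6]: (16.52+11.24)/2 × 1 = 13.88
  [6→9]: (11.24+3.54)/2 × 3 = 22.17
  [9→13]: (3.54+0.76)/2 × 4 = 8.6
  Sum = 313.8 mcg/mL·hr
IV tail: 0.76/0.385 = 1.974; AUC_iv,0→∞ = 313.8 + 1.974 = 315.774 mcg/mL·hr
Trapezoidal AUC_0→9.75 (rectal suppository):
  [0→1]: (0.00+23.80)/2 × 1 = 11.9
  [1→1.5]: (23.80+21.35)/2 × 0.5 = 11.2875
  [1.5→7.5]: (21.35+2.21)/2 × 6 = 70.68
  [7.5→9.5]: (2.21+1.02)/2 × 2 = 3.23
  [9.5→9.75]: (1.02+0.93)/2 × 0.25 = 0.24375
  Sum = 97.34125 mcg/mL·hr
rectal suppository tail: 0.93/0.385 = 2.416; AUC_ev,0→∞ = 97.34125 + 2.416 = 99.75725 mcg/mL·hr
F = (AUC_ev/D_ev)/(AUC_iv/D_iv) = (99.75725/600)/(315.774/150) = 0.166262/2.10516 = 0.0790

F = 0.0790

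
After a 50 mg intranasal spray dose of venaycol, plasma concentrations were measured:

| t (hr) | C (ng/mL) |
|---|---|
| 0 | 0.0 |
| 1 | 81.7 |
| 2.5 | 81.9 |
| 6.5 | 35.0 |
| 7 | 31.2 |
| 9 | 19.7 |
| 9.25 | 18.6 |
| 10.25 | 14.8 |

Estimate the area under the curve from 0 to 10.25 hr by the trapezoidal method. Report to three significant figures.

AUC = 486 ng/mL·hr

Trapezoidal AUC_0→10.25:
  [0→1]: (0.0+81.7)/2 × 1 = 40.85
  [1→2.5]: (81.7+81.9)/2 × 1.5 = 122.7
  [2.5→6.5]: (81.9+35.0)/2 × 4 = 233.8
  [6.5→7]: (35.0+31.2)/2 × 0.5 = 16.55
  [7→9]: (31.2+19.7)/2 × 2 = 50.9
  [9→9.25]: (19.7+18.6)/2 × 0.25 = 4.7875
  [9.25→10.25]: (18.6+14.8)/2 × 1 = 16.7
  Sum = 486.2875 ng/mL·hr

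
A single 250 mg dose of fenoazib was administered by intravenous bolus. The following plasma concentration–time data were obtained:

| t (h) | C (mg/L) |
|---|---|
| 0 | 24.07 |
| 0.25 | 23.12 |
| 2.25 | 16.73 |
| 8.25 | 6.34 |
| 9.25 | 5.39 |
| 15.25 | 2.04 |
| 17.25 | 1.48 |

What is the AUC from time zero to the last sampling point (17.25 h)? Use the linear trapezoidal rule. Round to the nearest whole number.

AUC = 147 mg/L·h

Trapezoidal AUC_0→17.25:
  [0→0.25]: (24.07+23.12)/2 × 0.25 = 5.89875
  [0.25→2.25]: (23.12+16.73)/2 × 2 = 39.85
  [2.25→8.25]: (16.73+6.34)/2 × 6 = 69.21
  [8.25→9.25]: (6.34+5.39)/2 × 1 = 5.865
  [9.25→15.25]: (5.39+2.04)/2 × 6 = 22.29
  [15.25→17.25]: (2.04+1.48)/2 × 2 = 3.52
  Sum = 146.63375 mg/L·h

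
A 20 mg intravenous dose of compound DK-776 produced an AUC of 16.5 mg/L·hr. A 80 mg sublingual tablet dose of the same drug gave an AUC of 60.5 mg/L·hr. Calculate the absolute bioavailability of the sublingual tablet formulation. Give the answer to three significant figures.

F = 0.917

F = (AUC_ev / D_ev) / (AUC_iv / D_iv)
  = (60.5/80) / (16.5/20)
  = 0.75625 / 0.825 = 0.9167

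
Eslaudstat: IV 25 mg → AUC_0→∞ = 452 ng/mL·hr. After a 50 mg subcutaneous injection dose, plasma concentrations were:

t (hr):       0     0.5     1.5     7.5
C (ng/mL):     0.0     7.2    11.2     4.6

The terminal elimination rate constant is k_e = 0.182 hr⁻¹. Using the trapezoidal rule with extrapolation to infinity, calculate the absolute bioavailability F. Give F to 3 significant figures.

Trapezoidal AUC_0→7.5 (subcutaneous injection):
  [0→0.5]: (0.0+7.2)/2 × 0.5 = 1.8
  [0.5→1.5]: (7.2+11.2)/2 × 1 = 9.2
  [1.5→7.5]: (11.2+4.6)/2 × 6 = 47.4
  Sum = 58.4 ng/mL·hr
Tail: C_last/k_e = 4.6/0.182 = 25.275
AUC_0→∞ (subcutaneous injection) = 58.4 + 25.275 = 83.675 ng/mL·hr
F = (AUC_ev/D_ev)/(AUC_iv/D_iv) = (83.675/50)/(452/25) = 1.6735/18.08 = 0.0926

F = 0.0926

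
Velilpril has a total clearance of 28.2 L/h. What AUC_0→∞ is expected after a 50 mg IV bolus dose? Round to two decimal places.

AUC_0→∞ = Dose_iv / CL
        = 50 / 28.2 = 1.77305 mg/L·h

AUC = 1.77 mg/L·h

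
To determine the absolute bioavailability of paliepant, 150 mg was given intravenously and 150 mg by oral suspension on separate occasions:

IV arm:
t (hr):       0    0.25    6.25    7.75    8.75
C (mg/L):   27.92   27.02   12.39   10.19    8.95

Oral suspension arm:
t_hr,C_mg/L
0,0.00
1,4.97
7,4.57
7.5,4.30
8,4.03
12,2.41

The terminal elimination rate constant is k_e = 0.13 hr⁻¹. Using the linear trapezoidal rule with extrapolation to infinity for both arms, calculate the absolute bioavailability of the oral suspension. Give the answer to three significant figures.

Trapezoidal AUC_0→8.75 (IV):
  [0→0.25]: (27.92+27.02)/2 × 0.25 = 6.8675
  [0.25→6.25]: (27.02+12.39)/2 × 6 = 118.23
  [6.25→7.75]: (12.39+10.19)/2 × 1.5 = 16.935
  [7.75→8.75]: (10.19+8.95)/2 × 1 = 9.57
  Sum = 151.6025 mg/L·hr
IV tail: 8.95/0.13 = 68.846; AUC_iv,0→∞ = 151.6025 + 68.846 = 220.4485 mg/L·hr
Trapezoidal AUC_0→12 (oral suspension):
  [0→1]: (0.00+4.97)/2 × 1 = 2.485
  [1→7]: (4.97+4.57)/2 × 6 = 28.62
  [7→7.5]: (4.57+4.30)/2 × 0.5 = 2.2175
  [7.5→8]: (4.30+4.03)/2 × 0.5 = 2.0825
  [8→12]: (4.03+2.41)/2 × 4 = 12.88
  Sum = 48.285 mg/L·hr
oral suspension tail: 2.41/0.13 = 18.538; AUC_ev,0→∞ = 48.285 + 18.538 = 66.823 mg/L·hr
F = (AUC_ev/D_ev)/(AUC_iv/D_iv) = (66.823/150)/(220.4485/150) = 0.445487/1.46966 = 0.3031

F = 0.303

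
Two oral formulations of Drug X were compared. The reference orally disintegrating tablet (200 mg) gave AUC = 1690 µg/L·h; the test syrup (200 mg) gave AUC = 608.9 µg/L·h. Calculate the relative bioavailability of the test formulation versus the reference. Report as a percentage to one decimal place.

F_rel = (AUC_test/D_test) / (AUC_ref/D_ref)
      = (608.9/200) / (1690/200)
      = 3.0445 / 8.45 = 0.3603 = 36.03%

F_rel = 36.0%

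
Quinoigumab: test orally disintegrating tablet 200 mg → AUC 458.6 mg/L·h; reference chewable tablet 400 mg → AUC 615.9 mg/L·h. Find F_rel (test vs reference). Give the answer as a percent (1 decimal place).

F_rel = 148.9%

F_rel = (AUC_test/D_test) / (AUC_ref/D_ref)
      = (458.6/200) / (615.9/400)
      = 2.293 / 1.53975 = 1.4892 = 148.92%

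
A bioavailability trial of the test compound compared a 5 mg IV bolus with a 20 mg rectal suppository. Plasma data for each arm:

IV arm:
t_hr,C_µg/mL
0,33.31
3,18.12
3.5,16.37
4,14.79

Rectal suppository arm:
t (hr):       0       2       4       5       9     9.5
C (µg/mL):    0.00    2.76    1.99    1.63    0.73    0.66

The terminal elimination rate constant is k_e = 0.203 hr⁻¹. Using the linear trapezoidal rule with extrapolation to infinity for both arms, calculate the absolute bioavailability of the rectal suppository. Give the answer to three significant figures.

Trapezoidal AUC_0→4 (IV):
  [0→3]: (33.31+18.12)/2 × 3 = 77.145
  [3→3.5]: (18.12+16.37)/2 × 0.5 = 8.6225
  [3.5→4]: (16.37+14.79)/2 × 0.5 = 7.79
  Sum = 93.5575 µg/mL·hr
IV tail: 14.79/0.203 = 72.857; AUC_iv,0→∞ = 93.5575 + 72.857 = 166.4145 µg/mL·hr
Trapezoidal AUC_0→9.5 (rectal suppository):
  [0→2]: (0.00+2.76)/2 × 2 = 2.76
  [2→4]: (2.76+1.99)/2 × 2 = 4.75
  [4→5]: (1.99+1.63)/2 × 1 = 1.81
  [5→9]: (1.63+0.73)/2 × 4 = 4.72
  [9→9.5]: (0.73+0.66)/2 × 0.5 = 0.3475
  Sum = 14.3875 µg/mL·hr
rectal suppository tail: 0.66/0.203 = 3.251; AUC_ev,0→∞ = 14.3875 + 3.251 = 17.6385 µg/mL·hr
F = (AUC_ev/D_ev)/(AUC_iv/D_iv) = (17.6385/20)/(166.4145/5) = 0.881925/33.2829 = 0.0265

F = 0.0265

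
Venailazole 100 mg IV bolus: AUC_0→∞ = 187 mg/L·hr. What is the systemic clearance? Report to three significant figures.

CL = Dose_iv / AUC_0→∞
   = 100 / 187 = 0.534759 L/hr

CL = 0.535 L/hr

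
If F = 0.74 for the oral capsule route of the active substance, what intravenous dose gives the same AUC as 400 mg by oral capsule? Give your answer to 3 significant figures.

D_iv = 296 mg

Systemic exposure from an extravascular dose = F × D_ev, so the equivalent IV dose is F × D_ev.
D_iv = F × D_ev = 0.74 × 400 = 296 mg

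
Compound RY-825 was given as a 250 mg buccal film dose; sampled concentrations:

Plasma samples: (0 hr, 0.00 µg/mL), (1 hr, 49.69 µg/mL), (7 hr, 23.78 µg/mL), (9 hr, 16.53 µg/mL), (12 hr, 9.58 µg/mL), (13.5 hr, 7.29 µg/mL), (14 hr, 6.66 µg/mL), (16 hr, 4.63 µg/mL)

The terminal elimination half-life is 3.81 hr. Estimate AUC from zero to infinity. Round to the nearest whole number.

AUC = 378 µg/mL·hr

Trapezoidal AUC_0→16:
  [0→1]: (0.00+49.69)/2 × 1 = 24.845
  [1→7]: (49.69+23.78)/2 × 6 = 220.41
  [7→9]: (23.78+16.53)/2 × 2 = 40.31
  [9→12]: (16.53+9.58)/2 × 3 = 39.165
  [12→13.5]: (9.58+7.29)/2 × 1.5 = 12.6525
  [13.5→14]: (7.29+6.66)/2 × 0.5 = 3.4875
  [14→16]: (6.66+4.63)/2 × 2 = 11.29
  Sum = 352.16 µg/mL·hr
k_e = ln2 / t½ = 0.693147 / 3.81 = 0.1819 hr^-1
Extrapolated tail: C_last / k_e = 4.63 / 0.1819 = 25.454
AUC_0→∞ = 352.16 + 25.454 = 377.614 µg/mL·hr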